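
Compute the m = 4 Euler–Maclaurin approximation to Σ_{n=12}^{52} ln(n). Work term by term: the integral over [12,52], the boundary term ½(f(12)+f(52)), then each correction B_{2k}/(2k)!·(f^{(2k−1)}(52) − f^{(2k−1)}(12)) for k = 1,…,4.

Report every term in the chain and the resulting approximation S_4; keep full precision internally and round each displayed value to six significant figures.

S_4 ≈ 138.859

∫_12^52 ln(x) dx evaluates to 135.646.
Boundary: ½(f(12) + f(52)) = ½(2.48491 + 3.95124) = 3.21808.
So far: 138.864.
k=1: B_{2}/(2)! × [f^{(1)}(52) − f^{(1)}(12)] = 1/12 × (0.0192308 − 0.0833333) = -0.00534188.
Partial sum through k=1: 138.859.
k=2: B_{4}/(4)! × [f^{(3)}(52) − f^{(3)}(12)] = −1/720 × (1.42239e-05 − 0.00115741) = 1.58775e-06.
Partial sum through k=2: 138.859.
k=3: B_{6}/(6)! × [f^{(5)}(52) − f^{(5)}(12)] = 1/30240 × (6.31240e-08 − 9.64506e-05) = -3.18742e-09.
Partial sum through k=3: 138.859.
k=4: B_{8}/(8)! × [f^{(7)}(52) − f^{(7)}(12)] = −1/1209600 × (7.00340e-10 − 2.00939e-05) = 1.66114e-11.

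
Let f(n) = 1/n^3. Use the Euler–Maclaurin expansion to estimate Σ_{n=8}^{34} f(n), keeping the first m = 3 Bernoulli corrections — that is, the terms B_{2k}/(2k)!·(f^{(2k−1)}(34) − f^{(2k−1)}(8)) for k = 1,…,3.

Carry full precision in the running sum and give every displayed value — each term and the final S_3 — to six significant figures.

The integral term ∫_8^34 1/x^3 dx = 0.00737997.
Endpoint term: (f(8) + f(34))/2 = (0.00195312 + 2.54427e-05)/2 = 0.000989284.
Integral + boundary = 0.00836926.
Correction k=1: B_{2}/2! · (f^{(1)}(34) − f^{(1)}(8)) = 1/12 · (-2.24494e-06 − (-0.000732422)) = 6.08481e-05.
Running total after k=1: 0.00843011.
Correction k=2: B_{4}/4! · (f^{(3)}(34) − f^{(3)}(8)) = −1/720 · (-3.88399e-08 − (-0.000228882)) = -3.17837e-07.
Running total after k=2: 0.00842979.
Correction k=3: B_{6}/6! · (f^{(5)}(34) − f^{(5)}(8)) = 1/30240 · (-1.41114e-09 − (-0.000150204)) = 4.96701e-09.

S_3 ≈ 0.00842979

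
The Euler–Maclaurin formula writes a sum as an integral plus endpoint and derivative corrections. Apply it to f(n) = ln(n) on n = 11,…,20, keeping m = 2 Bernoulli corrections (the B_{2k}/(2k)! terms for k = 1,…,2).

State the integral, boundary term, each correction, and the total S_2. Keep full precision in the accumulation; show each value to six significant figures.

∫_11^20 ln(x) dx evaluates to 24.5378.
Boundary: ½(f(11) + f(20)) = ½(2.39790 + 2.99573) = 2.69681.
So far: 27.2346.
Order-1 term: 1/12 · (0.0500000 − 0.0909091) = -0.00340909.
Partial sum through k=1: 27.2312.
Order-2 term: −1/720 · (0.000250000 − 0.00150263) = 1.73976e-06.

S_2 ≈ 27.2312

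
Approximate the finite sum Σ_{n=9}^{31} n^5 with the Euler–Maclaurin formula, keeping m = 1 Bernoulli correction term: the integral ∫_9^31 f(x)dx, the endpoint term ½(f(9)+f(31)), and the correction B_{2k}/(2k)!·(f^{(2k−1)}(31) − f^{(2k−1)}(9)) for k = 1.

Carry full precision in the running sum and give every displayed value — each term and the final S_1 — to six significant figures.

∫_9^31 x^5 dx evaluates to 1.47829e+08.
Boundary: ½(f(9) + f(31)) = ½(59049.0 + 2.86292e+07) = 1.43441e+07.
Integral + boundary = 1.62173e+08.
Correction k=1: B_{2}/2! · (f^{(1)}(31) − f^{(1)}(9)) = 1/12 · (4.61760e+06 − 32805.0) = 382067.

S_1 ≈ 1.62555e+08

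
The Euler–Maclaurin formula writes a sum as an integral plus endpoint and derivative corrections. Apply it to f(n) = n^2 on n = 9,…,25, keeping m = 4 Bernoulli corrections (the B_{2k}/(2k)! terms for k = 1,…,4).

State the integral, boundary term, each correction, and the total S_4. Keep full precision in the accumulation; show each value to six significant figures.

S_4 ≈ 5321.00

∫_9^25 x^2 dx evaluates to 4965.33.
Endpoint term: (f(9) + f(25))/2 = (81.0000 + 625.000)/2 = 353.000.
Running total after boundary: 5318.33.
Order-1 term: 1/12 · (50.0000 − 18.0000) = 2.66667.
Partial sum through k=1: 5321.00.
Order-2 term: −1/720 · (0.00000 − 0.00000) = 0.00000.
Partial sum through k=2: 5321.00.
Order-3 term: 1/30240 · (0.00000 − 0.00000) = 0.00000.
Partial sum through k=3: 5321.00.
Order-4 term: −1/1209600 · (0.00000 − 0.00000) = 0.00000.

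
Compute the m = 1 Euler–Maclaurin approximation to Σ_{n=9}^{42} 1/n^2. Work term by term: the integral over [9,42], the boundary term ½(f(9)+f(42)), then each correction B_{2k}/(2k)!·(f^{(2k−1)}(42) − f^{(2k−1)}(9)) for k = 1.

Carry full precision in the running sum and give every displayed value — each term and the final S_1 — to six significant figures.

Integral: ∫_9^42 1/x^2 dx = 0.0873016.
Endpoint term: (f(9) + f(42))/2 = (0.0123457 + 0.000566893)/2 = 0.00645629.
Integral + boundary = 0.0937579.
Correction k=1: B_{2}/2! · (f^{(1)}(42) − f^{(1)}(9)) = 1/12 · (-2.69949e-05 − (-0.00274348)) = 0.000226374.

S_1 ≈ 0.0939842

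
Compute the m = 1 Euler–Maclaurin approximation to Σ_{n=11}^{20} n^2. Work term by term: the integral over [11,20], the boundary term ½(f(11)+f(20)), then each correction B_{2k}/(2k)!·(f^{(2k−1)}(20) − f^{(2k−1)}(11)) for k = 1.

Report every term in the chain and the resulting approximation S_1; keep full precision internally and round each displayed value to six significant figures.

Integral: ∫_11^20 x^2 dx = 2223.00.
Boundary: ½(f(11) + f(20)) = ½(121.000 + 400.000) = 260.500.
Integral + boundary = 2483.50.
Correction k=1: B_{2}/2! · (f^{(1)}(20) − f^{(1)}(11)) = 1/12 · (40.0000 − 22.0000) = 1.50000.

S_1 ≈ 2485.00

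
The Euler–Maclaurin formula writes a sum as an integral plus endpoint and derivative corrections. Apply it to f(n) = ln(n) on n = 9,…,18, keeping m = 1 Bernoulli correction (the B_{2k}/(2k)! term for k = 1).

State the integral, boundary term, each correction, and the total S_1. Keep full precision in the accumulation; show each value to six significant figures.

Integral: ∫_9^18 ln(x) dx = 23.2517.
Endpoint term: (f(9) + f(18))/2 = (2.19722 + 2.89037)/2 = 2.54380.
Integral + boundary = 25.7955.
Correction k=1: B_{2}/2! · (f^{(1)}(18) − f^{(1)}(9)) = 1/12 · (0.0555556 − 0.111111) = -0.00462963.

S_1 ≈ 25.7908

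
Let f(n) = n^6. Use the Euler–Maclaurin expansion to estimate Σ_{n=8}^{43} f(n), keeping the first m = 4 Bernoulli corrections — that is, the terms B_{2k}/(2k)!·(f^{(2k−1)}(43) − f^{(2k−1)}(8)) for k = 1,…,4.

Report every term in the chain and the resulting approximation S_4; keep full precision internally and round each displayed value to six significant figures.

S_4 ≈ 4.20652e+10

Integral: ∫_8^43 x^6 dx = 3.88309e+10.
Boundary: ½(f(8) + f(43)) = ½(262144 + 6.32136e+09) = 3.16081e+09.
Integral + boundary = 4.19917e+10.
Order-1 term: 1/12 · (8.82051e+08 − 196608) = 7.34878e+07.
Running total after k=1: 4.20652e+10.
Order-2 term: −1/720 · (9.54084e+06 − 61440.0) = -13165.8.
Running total after k=2: 4.20652e+10.
Order-3 term: 1/30240 · (30960.0 − 5760.00) = 0.833333.
Running total after k=3: 4.20652e+10.
Order-4 term: −1/1209600 · (0.00000 − 0.00000) = 0.00000.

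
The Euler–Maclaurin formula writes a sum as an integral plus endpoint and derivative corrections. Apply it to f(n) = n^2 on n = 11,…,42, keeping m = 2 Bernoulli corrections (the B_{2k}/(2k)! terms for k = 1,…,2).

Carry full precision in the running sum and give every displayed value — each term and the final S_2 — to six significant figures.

The integral term ∫_11^42 x^2 dx = 24252.3.
½[f(11) + f(42)] = ½[121.000 + 1764.00] = 942.500.
So far: 25194.8.
Order-1 term: 1/12 · (84.0000 − 22.0000) = 5.16667.
After k=1: 25200.0.
Order-2 term: −1/720 · (0.00000 − 0.00000) = 0.00000.

S_2 ≈ 25200.0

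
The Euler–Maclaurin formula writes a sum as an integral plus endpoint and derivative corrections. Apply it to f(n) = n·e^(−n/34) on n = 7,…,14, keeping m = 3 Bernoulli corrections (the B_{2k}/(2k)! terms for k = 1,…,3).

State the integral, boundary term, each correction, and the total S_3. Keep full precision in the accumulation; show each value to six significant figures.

S_3 ≈ 60.9139

Integral: ∫_7^14 x·e^(−x/34) dx = 53.4492.
Endpoint term: (f(7) + f(14))/2 = (5.69750 + 9.27472)/2 = 7.48611.
Integral + boundary = 60.9353.
Correction k=1: B_{2}/2! · (f^{(1)}(14) − f^{(1)}(7)) = 1/12 · (0.389694 − 0.646355) = -0.0213884.
After k=1: 60.9139.
Correction k=2: B_{4}/4! · (f^{(3)}(14) − f^{(3)}(7)) = −1/720 · (0.00148327 − 0.00196731) = 6.72288e-07.
After k=2: 60.9139.
Correction k=3: B_{6}/6! · (f^{(5)}(14) − f^{(5)}(7)) = 1/30240 · (2.27459e-06 − 2.91998e-06) = -2.13422e-11.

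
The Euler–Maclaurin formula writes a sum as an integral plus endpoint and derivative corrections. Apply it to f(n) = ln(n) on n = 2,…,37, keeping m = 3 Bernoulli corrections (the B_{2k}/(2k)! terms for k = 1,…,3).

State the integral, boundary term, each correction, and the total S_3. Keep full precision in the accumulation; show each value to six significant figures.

∫_2^37 ln(x) dx evaluates to 97.2177.
Endpoint term: (f(2) + f(37))/2 = (0.693147 + 3.61092)/2 = 2.15203.
So far: 99.3697.
k=1: B_{2}/(2)! × [f^{(1)}(37) − f^{(1)}(2)] = 1/12 × (0.0270270 − 0.500000) = -0.0394144.
Partial sum through k=1: 99.3303.
k=2: B_{4}/(4)! × [f^{(3)}(37) − f^{(3)}(2)] = −1/720 × (3.94843e-05 − 0.250000) = 0.000347167.
Partial sum through k=2: 99.3306.
k=3: B_{6}/(6)! × [f^{(5)}(37) − f^{(5)}(2)] = 1/30240 × (3.46101e-07 − 0.750000) = -2.48016e-05.

S_3 ≈ 99.3306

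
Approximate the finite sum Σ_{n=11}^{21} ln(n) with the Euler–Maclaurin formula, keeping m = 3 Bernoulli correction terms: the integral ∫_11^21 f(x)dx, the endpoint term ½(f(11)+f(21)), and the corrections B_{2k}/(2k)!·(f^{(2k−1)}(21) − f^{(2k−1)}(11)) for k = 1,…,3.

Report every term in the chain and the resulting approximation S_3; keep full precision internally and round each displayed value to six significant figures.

∫_11^21 ln(x) dx evaluates to 27.5581.
Endpoint term: (f(11) + f(21))/2 = (2.39790 + 3.04452)/2 = 2.72121.
Running total after boundary: 30.2793.
Correction k=1: B_{2}/2! · (f^{(1)}(21) − f^{(1)}(11)) = 1/12 · (0.0476190 − 0.0909091) = -0.00360750.
After k=1: 30.2757.
Correction k=2: B_{4}/4! · (f^{(3)}(21) − f^{(3)}(11)) = −1/720 · (0.000215959 − 0.00150263) = 1.78704e-06.
After k=2: 30.2757.
Correction k=3: B_{6}/6! · (f^{(5)}(21) − f^{(5)}(11)) = 1/30240 · (5.87645e-06 − 0.000149021) = -4.73362e-09.

S_3 ≈ 30.2757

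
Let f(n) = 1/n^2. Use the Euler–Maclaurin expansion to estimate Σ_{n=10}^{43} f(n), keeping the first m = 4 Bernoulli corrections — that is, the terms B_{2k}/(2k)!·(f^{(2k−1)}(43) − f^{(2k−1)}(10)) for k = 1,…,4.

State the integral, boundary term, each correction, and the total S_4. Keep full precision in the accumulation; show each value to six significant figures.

S_4 ≈ 0.0821788

Integral: ∫_10^43 1/x^2 dx = 0.0767442.
Endpoint term: (f(10) + f(43))/2 = (0.0100000 + 0.000540833)/2 = 0.00527042.
So far: 0.0820146.
Order-1 term: 1/12 · (-2.51550e-05 − (-0.00200000)) = 0.000164570.
Partial sum through k=1: 0.0821792.
Order-2 term: −1/720 · (-1.63256e-07 − (-0.000240000)) = -3.33107e-07.
Partial sum through k=2: 0.0821788.
Order-3 term: 1/30240 · (-2.64883e-09 − (-7.20000e-05)) = 2.38086e-09.
Partial sum through k=3: 0.0821788.
Order-4 term: −1/1209600 · (-8.02240e-11 − (-4.03200e-05)) = -3.33333e-11.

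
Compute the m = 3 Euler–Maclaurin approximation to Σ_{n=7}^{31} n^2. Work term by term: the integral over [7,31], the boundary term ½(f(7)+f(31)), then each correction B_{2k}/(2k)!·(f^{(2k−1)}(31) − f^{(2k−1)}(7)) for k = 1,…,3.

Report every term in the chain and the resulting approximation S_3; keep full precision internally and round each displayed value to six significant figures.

The integral term ∫_7^31 x^2 dx = 9816.00.
Boundary: ½(f(7) + f(31)) = ½(49.0000 + 961.000) = 505.000.
So far: 10321.0.
Order-1 term: 1/12 · (62.0000 − 14.0000) = 4.00000.
After k=1: 10325.0.
Order-2 term: −1/720 · (0.00000 − 0.00000) = 0.00000.
After k=2: 10325.0.
Order-3 term: 1/30240 · (0.00000 − 0.00000) = 0.00000.

S_3 ≈ 10325.0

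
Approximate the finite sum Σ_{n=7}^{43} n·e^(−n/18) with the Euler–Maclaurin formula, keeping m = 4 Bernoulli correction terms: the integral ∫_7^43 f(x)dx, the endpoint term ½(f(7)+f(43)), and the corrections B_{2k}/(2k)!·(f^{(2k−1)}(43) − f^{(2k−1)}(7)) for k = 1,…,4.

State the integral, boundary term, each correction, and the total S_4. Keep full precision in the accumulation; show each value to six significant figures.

∫_7^43 x·e^(−x/18) dx evaluates to 204.293.
Endpoint term: (f(7) + f(43))/2 = (4.74467 + 3.94446)/2 = 4.34456.
So far: 208.638.
Correction k=1: B_{2}/2! · (f^{(1)}(43) − f^{(1)}(7)) = 1/12 · (-0.127405 − 0.414217) = -0.0451352.
Partial sum through k=1: 208.592.
Correction k=2: B_{4}/4! · (f^{(3)}(43) − f^{(3)}(7)) = −1/720 · (0.000173019 − 0.00546246) = 7.34644e-06.
Partial sum through k=2: 208.593.
Correction k=3: B_{6}/6! · (f^{(5)}(43) − f^{(5)}(7)) = 1/30240 · (2.28168e-06 − 2.97730e-05) = -9.09106e-10.
Partial sum through k=3: 208.593.
Correction k=4: B_{8}/8! · (f^{(7)}(43) − f^{(7)}(7)) = −1/1209600 · (1.24362e-08 − 1.31749e-07) = 9.86381e-14.

S_4 ≈ 208.593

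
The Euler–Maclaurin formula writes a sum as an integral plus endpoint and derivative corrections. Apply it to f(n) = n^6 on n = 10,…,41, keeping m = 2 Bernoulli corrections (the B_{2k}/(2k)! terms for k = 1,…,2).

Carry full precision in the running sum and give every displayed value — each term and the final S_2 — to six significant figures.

S_2 ≈ 3.02540e+10

∫_10^41 x^6 dx evaluates to 2.78206e+10.
Boundary: ½(f(10) + f(41)) = ½(1.00000e+06 + 4.75010e+09) = 2.37555e+09.
Integral + boundary = 3.01962e+10.
Correction k=1: B_{2}/2! · (f^{(1)}(41) − f^{(1)}(10)) = 1/12 · (6.95137e+08 − 600000) = 5.78781e+07.
Partial sum through k=1: 3.02540e+10.
Correction k=2: B_{4}/4! · (f^{(3)}(41) − f^{(3)}(10)) = −1/720 · (8.27052e+06 − 120000) = -11320.2.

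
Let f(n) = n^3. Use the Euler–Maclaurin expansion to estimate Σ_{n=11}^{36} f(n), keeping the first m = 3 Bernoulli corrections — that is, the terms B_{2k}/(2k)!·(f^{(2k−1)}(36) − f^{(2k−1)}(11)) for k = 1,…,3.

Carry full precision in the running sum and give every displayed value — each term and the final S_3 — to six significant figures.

S_3 ≈ 440531

Integral: ∫_11^36 x^3 dx = 416244.
½[f(11) + f(36)] = ½[1331.00 + 46656.0] = 23993.5.
Integral + boundary = 440237.
Order-1 term: 1/12 · (3888.00 − 363.000) = 293.750.
Running total after k=1: 440531.
Order-2 term: −1/720 · (6.00000 − 6.00000) = 0.00000.
Running total after k=2: 440531.
Order-3 term: 1/30240 · (0.00000 − 0.00000) = 0.00000.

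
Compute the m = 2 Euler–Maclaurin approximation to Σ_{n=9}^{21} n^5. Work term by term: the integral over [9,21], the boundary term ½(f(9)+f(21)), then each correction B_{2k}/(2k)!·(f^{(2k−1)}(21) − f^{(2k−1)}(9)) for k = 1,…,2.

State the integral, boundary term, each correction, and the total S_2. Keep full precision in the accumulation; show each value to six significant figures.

Integral: ∫_9^21 x^5 dx = 1.42058e+07.
Endpoint term: (f(9) + f(21))/2 = (59049.0 + 4.08410e+06)/2 = 2.07158e+06.
Integral + boundary = 1.62774e+07.
k=1: B_{2}/(2)! × [f^{(1)}(21) − f^{(1)}(9)] = 1/12 × (972405 − 32805.0) = 78300.0.
Partial sum through k=1: 1.63557e+07.
k=2: B_{4}/(4)! × [f^{(3)}(21) − f^{(3)}(9)] = −1/720 × (26460.0 − 4860.00) = -30.0000.

S_2 ≈ 1.63556e+07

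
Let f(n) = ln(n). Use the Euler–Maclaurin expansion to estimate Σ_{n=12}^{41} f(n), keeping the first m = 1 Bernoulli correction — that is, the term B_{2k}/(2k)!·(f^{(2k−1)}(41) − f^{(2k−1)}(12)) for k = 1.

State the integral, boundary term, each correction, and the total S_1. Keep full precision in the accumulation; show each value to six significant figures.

S_1 ≈ 96.5319

∫_12^41 ln(x) dx evaluates to 93.4376.
Endpoint term: (f(12) + f(41))/2 = (2.48491 + 3.71357)/2 = 3.09924.
So far: 96.5368.
Order-1 term: 1/12 · (0.0243902 − 0.0833333) = -0.00491192.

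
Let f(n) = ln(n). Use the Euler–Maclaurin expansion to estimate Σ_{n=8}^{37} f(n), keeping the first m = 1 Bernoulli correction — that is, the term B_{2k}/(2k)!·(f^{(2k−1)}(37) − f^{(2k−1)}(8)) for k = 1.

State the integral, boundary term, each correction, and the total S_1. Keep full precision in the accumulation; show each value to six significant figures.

∫_8^37 ln(x) dx evaluates to 87.9684.
½[f(8) + f(37)] = ½[2.07944 + 3.61092] = 2.84518.
Integral + boundary = 90.8136.
k=1: B_{2}/(2)! × [f^{(1)}(37) − f^{(1)}(8)] = 1/12 × (0.0270270 − 0.125000) = -0.00816441.

S_1 ≈ 90.8054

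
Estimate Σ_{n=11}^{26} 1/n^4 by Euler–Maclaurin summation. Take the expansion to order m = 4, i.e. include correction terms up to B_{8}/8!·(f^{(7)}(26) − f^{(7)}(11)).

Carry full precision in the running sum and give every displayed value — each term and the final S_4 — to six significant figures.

The integral term ∫_11^26 1/x^4 dx = 0.000231473.
Boundary: ½(f(11) + f(26)) = ½(6.83013e-05 + 2.18830e-06) = 3.52448e-05.
Running total after boundary: 0.000266718.
k=1: B_{2}/(2)! × [f^{(1)}(26) − f^{(1)}(11)] = 1/12 × (-3.36661e-07 − (-2.48369e-05)) = 2.04168e-06.
Running total after k=1: 0.000268760.
k=2: B_{4}/(4)! × [f^{(3)}(26) − f^{(3)}(11)] = −1/720 × (-1.49406e-08 − (-6.15790e-06)) = -8.53188e-09.
Running total after k=2: 0.000268751.
k=3: B_{6}/(6)! × [f^{(5)}(26) − f^{(5)}(11)] = 1/30240 × (-1.23768e-09 − (-2.84994e-06)) = 9.42030e-11.
Running total after k=3: 0.000268751.
k=4: B_{8}/(8)! × [f^{(7)}(26) − f^{(7)}(11)] = −1/1209600 × (-1.64780e-10 − (-2.11979e-06)) = -1.75233e-12.

S_4 ≈ 0.000268751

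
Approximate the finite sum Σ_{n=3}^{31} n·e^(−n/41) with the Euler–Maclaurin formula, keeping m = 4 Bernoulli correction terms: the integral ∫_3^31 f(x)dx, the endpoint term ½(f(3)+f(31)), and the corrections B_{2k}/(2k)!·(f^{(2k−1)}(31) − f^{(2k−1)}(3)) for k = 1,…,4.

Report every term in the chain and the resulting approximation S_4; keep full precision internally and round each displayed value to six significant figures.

S_4 ≈ 299.373

Integral: ∫_3^31 x·e^(−x/41) dx = 290.764.
½[f(3) + f(31)] = ½[2.78833 + 14.5543] = 8.67134.
So far: 299.436.
Correction k=1: B_{2}/2! · (f^{(1)}(31) − f^{(1)}(3)) = 1/12 · (0.114511 − 0.861434) = -0.0622436.
Running total after k=1: 299.373.
Correction k=2: B_{4}/4! · (f^{(3)}(31) − f^{(3)}(3)) = −1/720 · (0.000626711 − 0.00161827) = 1.37717e-06.
Running total after k=2: 299.373.
Correction k=3: B_{6}/6! · (f^{(5)}(31) − f^{(5)}(3)) = 1/30240 · (7.05117e-07 − 1.62052e-06) = -3.02713e-11.
Running total after k=3: 299.373.
Correction k=4: B_{8}/8! · (f^{(7)}(31) − f^{(7)}(3)) = −1/1209600 · (6.17140e-10 − 1.35536e-09) = 6.10298e-16.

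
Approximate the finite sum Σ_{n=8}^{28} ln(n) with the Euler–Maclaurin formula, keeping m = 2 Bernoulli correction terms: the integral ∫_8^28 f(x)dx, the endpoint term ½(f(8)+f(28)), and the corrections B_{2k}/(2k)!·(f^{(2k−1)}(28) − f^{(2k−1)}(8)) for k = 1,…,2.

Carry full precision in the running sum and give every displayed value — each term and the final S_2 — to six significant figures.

∫_8^28 ln(x) dx evaluates to 56.6662.
Boundary: ½(f(8) + f(28)) = ½(2.07944 + 3.33220) = 2.70582.
So far: 59.3720.
Order-1 term: 1/12 · (0.0357143 − 0.125000) = -0.00744048.
Partial sum through k=1: 59.3646.
Order-2 term: −1/720 · (9.11079e-05 − 0.00390625) = 5.29881e-06.

S_2 ≈ 59.3646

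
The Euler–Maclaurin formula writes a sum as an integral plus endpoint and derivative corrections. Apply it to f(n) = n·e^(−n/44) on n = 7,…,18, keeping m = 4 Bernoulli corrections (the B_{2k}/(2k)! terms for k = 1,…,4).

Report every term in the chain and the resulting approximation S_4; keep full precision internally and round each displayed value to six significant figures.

S_4 ≈ 110.802

Integral: ∫_7^18 x·e^(−x/44) dx = 101.865.
Endpoint term: (f(7) + f(18))/2 = (5.97043 + 11.9566)/2 = 8.96350.
Running total after boundary: 110.829.
Correction k=1: B_{2}/2! · (f^{(1)}(18) − f^{(1)}(7)) = 1/12 · (0.392514 − 0.717227) = -0.0270595.
After k=1: 110.802.
Correction k=2: B_{4}/4! · (f^{(3)}(18) − f^{(3)}(7)) = −1/720 · (0.000888957 − 0.00125158) = 5.03647e-07.
After k=2: 110.802.
Correction k=3: B_{6}/6! · (f^{(5)}(18) − f^{(5)}(7)) = 1/30240 · (8.13621e-07 − 1.10160e-06) = -9.52312e-12.
After k=3: 110.802.
Correction k=4: B_{8}/8! · (f^{(7)}(18) − f^{(7)}(7)) = −1/1209600 · (6.03342e-10 − 8.04091e-10) = 1.65964e-16.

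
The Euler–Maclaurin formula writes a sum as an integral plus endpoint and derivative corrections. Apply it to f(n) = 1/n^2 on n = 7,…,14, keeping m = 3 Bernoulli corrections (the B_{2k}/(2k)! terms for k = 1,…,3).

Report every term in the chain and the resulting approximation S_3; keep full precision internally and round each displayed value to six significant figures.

The integral term ∫_7^14 1/x^2 dx = 0.0714286.
Endpoint term: (f(7) + f(14))/2 = (0.0204082 + 0.00510204)/2 = 0.0127551.
Integral + boundary = 0.0841837.
k=1: B_{2}/(2)! × [f^{(1)}(14) − f^{(1)}(7)] = 1/12 × (-0.000728863 − (-0.00583090)) = 0.000425170.
After k=1: 0.0846088.
k=2: B_{4}/(4)! × [f^{(3)}(14) − f^{(3)}(7)] = −1/720 × (-4.46243e-05 − (-0.00142798)) = -1.92132e-06.
After k=2: 0.0846069.
k=3: B_{6}/(6)! × [f^{(5)}(14) − f^{(5)}(7)] = 1/30240 × (-6.83024e-06 − (-0.000874271)) = 2.86852e-08.

S_3 ≈ 0.0846070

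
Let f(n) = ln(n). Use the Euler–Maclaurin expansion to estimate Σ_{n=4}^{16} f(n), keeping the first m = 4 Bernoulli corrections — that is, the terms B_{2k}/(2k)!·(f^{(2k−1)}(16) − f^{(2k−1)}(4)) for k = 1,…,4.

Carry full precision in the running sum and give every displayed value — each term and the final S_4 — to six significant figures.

The integral term ∫_4^16 ln(x) dx = 26.8162.
Boundary: ½(f(4) + f(16)) = ½(1.38629 + 2.77259) = 2.07944.
Integral + boundary = 28.8957.
Order-1 term: 1/12 · (0.0625000 − 0.250000) = -0.0156250.
Partial sum through k=1: 28.8801.
Order-2 term: −1/720 · (0.000488281 − 0.0312500) = 4.27246e-05.
Partial sum through k=2: 28.8801.
Order-3 term: 1/30240 · (2.28882e-05 − 0.0234375) = -7.74293e-07.
Partial sum through k=3: 28.8801.
Order-4 term: −1/1209600 · (2.68221e-06 − 0.0439453) = 3.63282e-08.

S_4 ≈ 28.8801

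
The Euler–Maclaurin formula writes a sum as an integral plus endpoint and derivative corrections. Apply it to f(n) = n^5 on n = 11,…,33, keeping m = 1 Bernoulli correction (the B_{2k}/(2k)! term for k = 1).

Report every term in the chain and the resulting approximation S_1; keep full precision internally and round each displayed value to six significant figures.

Integral: ∫_11^33 x^5 dx = 2.14949e+08.
Endpoint term: (f(11) + f(33))/2 = (161051 + 3.91354e+07)/2 = 1.96482e+07.
Running total after boundary: 2.34598e+08.
k=1: B_{2}/(2)! × [f^{(1)}(33) − f^{(1)}(11)] = 1/12 × (5.92960e+06 − 73205.0) = 488033.

S_1 ≈ 2.35086e+08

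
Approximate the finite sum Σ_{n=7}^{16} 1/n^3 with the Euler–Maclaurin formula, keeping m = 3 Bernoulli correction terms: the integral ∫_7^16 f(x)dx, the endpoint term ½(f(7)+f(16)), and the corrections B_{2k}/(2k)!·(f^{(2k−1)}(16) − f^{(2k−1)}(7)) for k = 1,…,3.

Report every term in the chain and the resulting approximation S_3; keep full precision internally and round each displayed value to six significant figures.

The integral term ∫_7^16 1/x^3 dx = 0.00825096.
½[f(7) + f(16)] = ½[0.00291545 + 0.000244141] = 0.00157980.
Running total after boundary: 0.00983075.
Order-1 term: 1/12 · (-4.57764e-05 − (-0.00124948)) = 0.000100309.
After k=1: 0.00993106.
Order-2 term: −1/720 · (-3.57628e-06 − (-0.000509992)) = -7.03355e-07.
After k=2: 0.00993036.
Order-3 term: 1/30240 · (-5.86733e-07 − (-0.000437136)) = 1.44361e-08.

S_3 ≈ 0.00993037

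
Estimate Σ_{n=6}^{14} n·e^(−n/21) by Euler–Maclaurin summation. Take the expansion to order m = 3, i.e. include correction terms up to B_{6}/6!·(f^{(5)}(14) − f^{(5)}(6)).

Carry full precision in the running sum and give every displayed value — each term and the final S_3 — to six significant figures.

The integral term ∫_6^14 x·e^(−x/21) dx = 48.7260.
½[f(6) + f(14)] = ½[4.50886 + 7.18784] = 5.84835.
Integral + boundary = 54.5744.
k=1: B_{2}/(2)! × [f^{(1)}(14) − f^{(1)}(6)] = 1/12 × (0.171139 − 0.536769) = -0.0304692.
Running total after k=1: 54.5439.
k=2: B_{4}/(4)! × [f^{(3)}(14) − f^{(3)}(6)] = −1/720 × (0.00271649 − 0.00462522) = 2.65102e-06.
Running total after k=2: 54.5439.
k=3: B_{6}/(6)! × [f^{(5)}(14) − f^{(5)}(6)] = 1/30240 × (1.14397e-05 − 1.82161e-05) = -2.24086e-10.

S_3 ≈ 54.5439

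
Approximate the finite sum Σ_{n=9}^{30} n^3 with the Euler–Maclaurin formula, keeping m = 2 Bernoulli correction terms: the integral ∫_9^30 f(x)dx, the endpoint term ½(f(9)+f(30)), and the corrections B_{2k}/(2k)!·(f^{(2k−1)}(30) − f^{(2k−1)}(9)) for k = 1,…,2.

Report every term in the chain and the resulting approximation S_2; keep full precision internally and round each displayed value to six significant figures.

S_2 ≈ 214929

The integral term ∫_9^30 x^3 dx = 200860.
½[f(9) + f(30)] = ½[729.000 + 27000.0] = 13864.5.
Integral + boundary = 214724.
Correction k=1: B_{2}/2! · (f^{(1)}(30) − f^{(1)}(9)) = 1/12 · (2700.00 − 243.000) = 204.750.
After k=1: 214929.
Correction k=2: B_{4}/4! · (f^{(3)}(30) − f^{(3)}(9)) = −1/720 · (6.00000 − 6.00000) = 0.00000.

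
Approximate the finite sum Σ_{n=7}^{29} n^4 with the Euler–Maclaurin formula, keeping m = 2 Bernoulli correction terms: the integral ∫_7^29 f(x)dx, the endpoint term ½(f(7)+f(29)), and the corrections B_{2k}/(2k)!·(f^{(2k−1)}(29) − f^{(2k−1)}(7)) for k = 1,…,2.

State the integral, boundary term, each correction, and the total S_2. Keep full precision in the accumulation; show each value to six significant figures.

The integral term ∫_7^29 x^4 dx = 4.09887e+06.
½[f(7) + f(29)] = ½[2401.00 + 707281] = 354841.
Integral + boundary = 4.45371e+06.
k=1: B_{2}/(2)! × [f^{(1)}(29) − f^{(1)}(7)] = 1/12 × (97556.0 − 1372.00) = 8015.33.
After k=1: 4.46172e+06.
k=2: B_{4}/(4)! × [f^{(3)}(29) − f^{(3)}(7)] = −1/720 × (696.000 − 168.000) = -0.733333.

S_2 ≈ 4.46172e+06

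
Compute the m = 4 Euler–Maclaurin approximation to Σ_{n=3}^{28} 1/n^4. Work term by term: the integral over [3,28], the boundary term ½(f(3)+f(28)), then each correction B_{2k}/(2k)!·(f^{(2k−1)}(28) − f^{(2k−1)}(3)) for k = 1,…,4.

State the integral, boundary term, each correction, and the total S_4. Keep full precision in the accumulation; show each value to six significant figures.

The integral term ∫_3^28 1/x^4 dx = 0.0123305.
Boundary: ½(f(3) + f(28)) = ½(0.0123457 + 1.62693e-06) = 0.00617365.
Running total after boundary: 0.0185041.
Order-1 term: 1/12 · (-2.32418e-07 − (-0.0164609)) = 0.00137172.
Running total after k=1: 0.0198759.
Order-2 term: −1/720 · (-8.89355e-09 − (-0.0548697)) = -7.62079e-05.
Running total after k=2: 0.0197997.
Order-3 term: 1/30240 · (-6.35253e-10 − (-0.341411)) = 1.12901e-05.
Running total after k=3: 0.0198110.
Order-4 term: −1/1209600 · (-7.29245e-11 − (-3.41411)) = -2.82251e-06.

S_4 ≈ 0.0198081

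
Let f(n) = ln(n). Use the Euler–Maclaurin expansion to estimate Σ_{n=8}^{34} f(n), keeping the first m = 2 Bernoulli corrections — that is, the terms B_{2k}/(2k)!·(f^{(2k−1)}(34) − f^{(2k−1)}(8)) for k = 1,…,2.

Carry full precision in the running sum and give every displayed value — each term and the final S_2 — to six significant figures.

S_2 ≈ 80.0557

Integral: ∫_8^34 ln(x) dx = 77.2607.
Endpoint term: (f(8) + f(34))/2 = (2.07944 + 3.52636)/2 = 2.80290.
Running total after boundary: 80.0636.
k=1: B_{2}/(2)! × [f^{(1)}(34) − f^{(1)}(8)] = 1/12 × (0.0294118 − 0.125000) = -0.00796569.
Running total after k=1: 80.0557.
k=2: B_{4}/(4)! × [f^{(3)}(34) − f^{(3)}(8)] = −1/720 × (5.08854e-05 − 0.00390625) = 5.35467e-06.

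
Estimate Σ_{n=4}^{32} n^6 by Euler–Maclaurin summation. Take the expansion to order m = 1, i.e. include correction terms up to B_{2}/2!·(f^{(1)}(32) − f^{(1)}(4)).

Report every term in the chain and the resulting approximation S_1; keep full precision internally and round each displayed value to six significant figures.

S_1 ≈ 5.46218e+09

Integral: ∫_4^32 x^6 dx = 4.90853e+09.
Endpoint term: (f(4) + f(32))/2 = (4096.00 + 1.07374e+09)/2 = 5.36873e+08.
Running total after boundary: 5.44540e+09.
Order-1 term: 1/12 · (2.01327e+08 − 6144.00) = 1.67767e+07.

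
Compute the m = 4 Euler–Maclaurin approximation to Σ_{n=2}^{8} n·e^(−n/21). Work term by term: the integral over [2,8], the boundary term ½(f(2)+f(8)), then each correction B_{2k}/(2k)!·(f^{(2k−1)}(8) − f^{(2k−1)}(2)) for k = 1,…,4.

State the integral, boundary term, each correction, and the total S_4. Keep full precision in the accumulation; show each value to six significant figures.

S_4 ≈ 26.6561

∫_2^8 x·e^(−x/21) dx evaluates to 23.0474.
½[f(2) + f(8)] = ½[1.81831 + 5.46568] = 3.64200.
Integral + boundary = 26.6894.
k=1: B_{2}/(2)! × [f^{(1)}(8) − f^{(1)}(2)] = 1/12 × (0.422940 − 0.822570) = -0.0333025.
After k=1: 26.6561.
k=2: B_{4}/(4)! × [f^{(3)}(8) − f^{(3)}(2)] = −1/720 × (0.00405751 − 0.00598840) = 2.68179e-06.
After k=2: 26.6561.
k=3: B_{6}/(6)! × [f^{(5)}(8) − f^{(5)}(2)] = 1/30240 × (1.62267e-05 − 2.29287e-05) = -2.21627e-10.
After k=3: 26.6561.
k=4: B_{8}/(8)! × [f^{(7)}(8) − f^{(7)}(2)] = −1/1209600 × (5.27271e-08 − 7.31933e-08) = 1.69198e-14.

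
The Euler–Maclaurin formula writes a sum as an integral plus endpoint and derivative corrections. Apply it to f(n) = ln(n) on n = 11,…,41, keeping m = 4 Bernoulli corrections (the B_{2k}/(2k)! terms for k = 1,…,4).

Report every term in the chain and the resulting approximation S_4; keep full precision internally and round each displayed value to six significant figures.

S_4 ≈ 98.9298

Integral: ∫_11^41 ln(x) dx = 95.8796.
Endpoint term: (f(11) + f(41))/2 = (2.39790 + 3.71357)/2 = 3.05573.
Running total after boundary: 98.9353.
Correction k=1: B_{2}/2! · (f^{(1)}(41) − f^{(1)}(11)) = 1/12 · (0.0243902 − 0.0909091) = -0.00554324.
Running total after k=1: 98.9298.
Correction k=2: B_{4}/4! · (f^{(3)}(41) − f^{(3)}(11)) = −1/720 · (2.90187e-05 − 0.00150263) = 2.04668e-06.
Running total after k=2: 98.9298.
Correction k=3: B_{6}/6! · (f^{(5)}(41) − f^{(5)}(11)) = 1/30240 · (2.07153e-07 − 0.000149021) = -4.92110e-09.
Running total after k=3: 98.9298.
Correction k=4: B_{8}/8! · (f^{(7)}(41) − f^{(7)}(11)) = −1/1209600 · (3.69697e-09 − 3.69474e-05) = 3.05421e-11.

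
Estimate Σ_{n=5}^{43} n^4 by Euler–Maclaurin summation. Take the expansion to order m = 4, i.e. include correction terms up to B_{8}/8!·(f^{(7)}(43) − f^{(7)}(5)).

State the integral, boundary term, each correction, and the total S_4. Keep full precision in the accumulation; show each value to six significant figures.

∫_5^43 x^4 dx evaluates to 2.94011e+07.
Boundary: ½(f(5) + f(43)) = ½(625.000 + 3.41880e+06) = 1.70971e+06.
Running total after boundary: 3.11108e+07.
k=1: B_{2}/(2)! × [f^{(1)}(43) − f^{(1)}(5)] = 1/12 × (318028 − 500.000) = 26460.7.
Running total after k=1: 3.11372e+07.
k=2: B_{4}/(4)! × [f^{(3)}(43) − f^{(3)}(5)] = −1/720 × (1032.00 − 120.000) = -1.26667.
Running total after k=2: 3.11372e+07.
k=3: B_{6}/(6)! × [f^{(5)}(43) − f^{(5)}(5)] = 1/30240 × (0.00000 − 0.00000) = 0.00000.
Running total after k=3: 3.11372e+07.
k=4: B_{8}/(8)! × [f^{(7)}(43) − f^{(7)}(5)] = −1/1209600 × (0.00000 − 0.00000) = 0.00000.

S_4 ≈ 3.11372e+07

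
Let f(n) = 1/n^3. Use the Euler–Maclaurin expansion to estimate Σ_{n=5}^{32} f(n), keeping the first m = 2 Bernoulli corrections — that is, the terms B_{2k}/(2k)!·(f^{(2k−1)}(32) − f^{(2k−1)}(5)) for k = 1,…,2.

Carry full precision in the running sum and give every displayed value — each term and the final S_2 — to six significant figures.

S_2 ≈ 0.0239214

∫_5^32 1/x^3 dx evaluates to 0.0195117.
Boundary: ½(f(5) + f(32)) = ½(0.00800000 + 3.05176e-05) = 0.00401526.
Integral + boundary = 0.0235270.
k=1: B_{2}/(2)! × [f^{(1)}(32) − f^{(1)}(5)] = 1/12 × (-2.86102e-06 − (-0.00480000)) = 0.000399762.
Partial sum through k=1: 0.0239267.
k=2: B_{4}/(4)! × [f^{(3)}(32) − f^{(3)}(5)] = −1/720 × (-5.58794e-08 − (-0.00384000)) = -5.33326e-06.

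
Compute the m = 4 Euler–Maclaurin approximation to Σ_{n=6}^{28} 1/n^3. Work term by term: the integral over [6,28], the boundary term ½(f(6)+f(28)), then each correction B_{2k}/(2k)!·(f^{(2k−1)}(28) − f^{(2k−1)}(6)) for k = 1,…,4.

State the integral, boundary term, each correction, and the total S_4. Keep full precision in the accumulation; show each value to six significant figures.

S_4 ≈ 0.0157795

Integral: ∫_6^28 1/x^3 dx = 0.0132511.
Boundary: ½(f(6) + f(28)) = ½(0.00462963 + 4.55539e-05) = 0.00233759.
So far: 0.0155887.
Order-1 term: 1/12 · (-4.88078e-06 − (-0.00231481)) = 0.000192495.
Partial sum through k=1: 0.0157812.
Order-2 term: −1/720 · (-1.24510e-07 − (-0.00128601)) = -1.78595e-06.
Partial sum through k=2: 0.0157794.
Order-3 term: 1/30240 · (-6.67016e-09 − (-0.00150034)) = 4.96143e-08.
Partial sum through k=3: 0.0157795.
Order-4 term: −1/1209600 · (-6.12566e-10 − (-0.00300069)) = -2.48073e-09.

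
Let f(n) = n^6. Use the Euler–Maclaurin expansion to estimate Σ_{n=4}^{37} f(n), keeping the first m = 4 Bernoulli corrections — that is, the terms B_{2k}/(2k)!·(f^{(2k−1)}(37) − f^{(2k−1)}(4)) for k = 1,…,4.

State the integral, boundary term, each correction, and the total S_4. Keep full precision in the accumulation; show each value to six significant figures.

The integral term ∫_4^37 x^6 dx = 1.35617e+10.
Endpoint term: (f(4) + f(37))/2 = (4096.00 + 2.56573e+09)/2 = 1.28287e+09.
Integral + boundary = 1.48446e+10.
Order-1 term: 1/12 · (4.16064e+08 − 6144.00) = 3.46715e+07.
Partial sum through k=1: 1.48792e+10.
Order-2 term: −1/720 · (6.07836e+06 − 7680.00) = -8431.50.
Partial sum through k=2: 1.48792e+10.
Order-3 term: 1/30240 · (26640.0 − 2880.00) = 0.785714.
Partial sum through k=3: 1.48792e+10.
Order-4 term: −1/1209600 · (0.00000 − 0.00000) = 0.00000.

S_4 ≈ 1.48792e+10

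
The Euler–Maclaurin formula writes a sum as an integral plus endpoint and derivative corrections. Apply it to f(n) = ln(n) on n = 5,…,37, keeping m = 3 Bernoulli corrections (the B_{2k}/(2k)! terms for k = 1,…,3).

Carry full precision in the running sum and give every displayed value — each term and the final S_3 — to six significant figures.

S_3 ≈ 96.1526

∫_5^37 ln(x) dx evaluates to 93.5568.
½[f(5) + f(37)] = ½[1.60944 + 3.61092] = 2.61018.
Integral + boundary = 96.1670.
Order-1 term: 1/12 · (0.0270270 − 0.200000) = -0.0144144.
After k=1: 96.1525.
Order-2 term: −1/720 · (3.94843e-05 − 0.0160000) = 2.21674e-05.
After k=2: 96.1526.
Order-3 term: 1/30240 · (3.46101e-07 − 0.00768000) = -2.53957e-07.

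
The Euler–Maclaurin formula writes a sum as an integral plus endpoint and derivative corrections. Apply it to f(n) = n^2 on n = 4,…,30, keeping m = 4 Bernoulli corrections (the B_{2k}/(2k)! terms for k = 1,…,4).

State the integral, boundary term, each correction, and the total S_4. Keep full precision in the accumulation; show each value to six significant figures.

S_4 ≈ 9441.00

Integral: ∫_4^30 x^2 dx = 8978.67.
Boundary: ½(f(4) + f(30)) = ½(16.0000 + 900.000) = 458.000.
Integral + boundary = 9436.67.
k=1: B_{2}/(2)! × [f^{(1)}(30) − f^{(1)}(4)] = 1/12 × (60.0000 − 8.00000) = 4.33333.
Partial sum through k=1: 9441.00.
k=2: B_{4}/(4)! × [f^{(3)}(30) − f^{(3)}(4)] = −1/720 × (0.00000 − 0.00000) = 0.00000.
Partial sum through k=2: 9441.00.
k=3: B_{6}/(6)! × [f^{(5)}(30) − f^{(5)}(4)] = 1/30240 × (0.00000 − 0.00000) = 0.00000.
Partial sum through k=3: 9441.00.
k=4: B_{8}/(8)! × [f^{(7)}(30) − f^{(7)}(4)] = −1/1209600 × (0.00000 − 0.00000) = 0.00000.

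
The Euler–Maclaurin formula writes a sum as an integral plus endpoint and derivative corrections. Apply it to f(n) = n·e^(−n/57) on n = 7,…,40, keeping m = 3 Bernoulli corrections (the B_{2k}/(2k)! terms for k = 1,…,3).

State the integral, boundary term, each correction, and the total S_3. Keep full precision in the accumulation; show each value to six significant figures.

The integral term ∫_7^40 x·e^(−x/57) dx = 485.609.
½[f(7) + f(40)] = ½[6.19104 + 19.8286] = 13.0098.
Integral + boundary = 498.619.
Correction k=1: B_{2}/2! · (f^{(1)}(40) − f^{(1)}(7)) = 1/12 · (0.147845 − 0.775820) = -0.0523312.
Partial sum through k=1: 498.566.
Correction k=2: B_{4}/4! · (f^{(3)}(40) − f^{(3)}(7)) = −1/720 · (0.000350654 − 0.000783222) = 6.00789e-07.
Partial sum through k=2: 498.566.
Correction k=3: B_{6}/6! · (f^{(5)}(40) − f^{(5)}(7)) = 1/30240 · (2.01848e-07 − 4.08636e-07) = -6.83822e-12.

S_3 ≈ 498.566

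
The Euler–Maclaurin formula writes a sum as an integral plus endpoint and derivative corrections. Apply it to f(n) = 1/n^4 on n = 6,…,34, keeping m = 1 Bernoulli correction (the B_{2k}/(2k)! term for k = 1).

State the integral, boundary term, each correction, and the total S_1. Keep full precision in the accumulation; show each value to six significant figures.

S_1 ≈ 0.00196377

Integral: ∫_6^34 1/x^4 dx = 0.00153473.
Boundary: ½(f(6) + f(34)) = ½(0.000771605 + 7.48315e-07) = 0.000386177.
Running total after boundary: 0.00192091.
Order-1 term: 1/12 · (-8.80370e-08 − (-0.000514403)) = 4.28596e-05.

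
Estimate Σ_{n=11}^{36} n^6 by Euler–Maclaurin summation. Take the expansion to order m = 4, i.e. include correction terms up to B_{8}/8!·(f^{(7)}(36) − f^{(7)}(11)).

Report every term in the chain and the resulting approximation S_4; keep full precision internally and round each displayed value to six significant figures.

∫_11^36 x^6 dx evaluates to 1.11921e+10.
½[f(11) + f(36)] = ½[1.77156e+06 + 2.17678e+09] = 1.08928e+09.
So far: 1.22814e+10.
k=1: B_{2}/(2)! × [f^{(1)}(36) − f^{(1)}(11)] = 1/12 × (3.62797e+08 − 966306) = 3.01526e+07.
After k=1: 1.23115e+10.
k=2: B_{4}/(4)! × [f^{(3)}(36) − f^{(3)}(11)] = −1/720 × (5.59872e+06 − 159720) = -7554.17.
After k=2: 1.23115e+10.
k=3: B_{6}/(6)! × [f^{(5)}(36) − f^{(5)}(11)] = 1/30240 × (25920.0 − 7920.00) = 0.595238.
After k=3: 1.23115e+10.
k=4: B_{8}/(8)! × [f^{(7)}(36) − f^{(7)}(11)] = −1/1209600 × (0.00000 − 0.00000) = 0.00000.

S_4 ≈ 1.23115e+10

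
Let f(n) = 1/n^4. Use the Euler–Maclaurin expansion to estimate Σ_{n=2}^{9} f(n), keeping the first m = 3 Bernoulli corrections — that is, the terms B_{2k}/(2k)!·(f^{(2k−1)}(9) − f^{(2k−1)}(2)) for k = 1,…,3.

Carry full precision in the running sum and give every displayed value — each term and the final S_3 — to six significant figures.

S_3 ≈ 0.0820786

The integral term ∫_2^9 1/x^4 dx = 0.0412094.
Endpoint term: (f(2) + f(9))/2 = (0.0625000 + 0.000152416)/2 = 0.0313262.
So far: 0.0725356.
k=1: B_{2}/(2)! × [f^{(1)}(9) − f^{(1)}(2)] = 1/12 × (-6.77404e-05 − (-0.125000)) = 0.0104110.
After k=1: 0.0829466.
k=2: B_{4}/(4)! × [f^{(3)}(9) − f^{(3)}(2)] = −1/720 × (-2.50890e-05 − (-0.937500)) = -0.00130205.
After k=2: 0.0816446.
k=3: B_{6}/(6)! × [f^{(5)}(9) − f^{(5)}(2)] = 1/30240 × (-1.73455e-05 − (-13.1250)) = 0.000434027.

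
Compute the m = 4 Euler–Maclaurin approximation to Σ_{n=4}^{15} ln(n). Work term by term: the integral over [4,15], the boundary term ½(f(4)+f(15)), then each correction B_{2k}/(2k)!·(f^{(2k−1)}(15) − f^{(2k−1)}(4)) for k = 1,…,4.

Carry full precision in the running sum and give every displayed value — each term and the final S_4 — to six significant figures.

Integral: ∫_4^15 ln(x) dx = 24.0756.
Boundary: ½(f(4) + f(15)) = ½(1.38629 + 2.70805) = 2.04717.
Integral + boundary = 26.1227.
Correction k=1: B_{2}/2! · (f^{(1)}(15) − f^{(1)}(4)) = 1/12 · (0.0666667 − 0.250000) = -0.0152778.
Running total after k=1: 26.1075.
Correction k=2: B_{4}/4! · (f^{(3)}(15) − f^{(3)}(4)) = −1/720 · (0.000592593 − 0.0312500) = 4.25797e-05.
Running total after k=2: 26.1075.
Correction k=3: B_{6}/6! · (f^{(5)}(15) − f^{(5)}(4)) = 1/30240 · (3.16049e-05 − 0.0234375) = -7.74004e-07.
Running total after k=3: 26.1075.
Correction k=4: B_{8}/8! · (f^{(7)}(15) − f^{(7)}(4)) = −1/1209600 · (4.21399e-06 − 0.0439453) = 3.63270e-08.

S_4 ≈ 26.1075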